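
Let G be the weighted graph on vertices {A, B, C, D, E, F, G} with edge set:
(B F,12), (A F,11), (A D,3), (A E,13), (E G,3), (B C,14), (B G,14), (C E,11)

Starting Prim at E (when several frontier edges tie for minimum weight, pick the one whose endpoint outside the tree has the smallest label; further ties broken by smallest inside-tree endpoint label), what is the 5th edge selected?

Prim's algorithm from E:
Step 1: frontier [E G 3, C E 11, A E 13] → take E G (3); add G.
Step 2: frontier [C E 11, A E 13, B G 14] → take C E (11); add C.
Step 3: frontier [B C 14, A E 13, B G 14] → take A E (13); add A.
Step 4: frontier [A D 3, A F 11, B C 14, B G 14] → take A D (3); add D.
Step 5: frontier [A F 11, B C 14, B G 14] → take A F (11); add F.
Step 6: frontier [B C 14, B F 12, B G 14] → take B F (12); add B.
The 5th edge added is A F.

A-F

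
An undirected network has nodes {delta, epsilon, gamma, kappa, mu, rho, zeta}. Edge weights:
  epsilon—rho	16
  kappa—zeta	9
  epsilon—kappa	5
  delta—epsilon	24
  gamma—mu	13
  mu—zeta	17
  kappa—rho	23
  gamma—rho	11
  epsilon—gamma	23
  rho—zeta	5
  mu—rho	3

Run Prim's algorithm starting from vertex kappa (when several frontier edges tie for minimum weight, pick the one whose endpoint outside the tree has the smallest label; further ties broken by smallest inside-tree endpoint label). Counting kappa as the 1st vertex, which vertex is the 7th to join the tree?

delta

Prim's algorithm from kappa:
Step 1: cheapest edge leaving the tree is epsilon—kappa (5); add epsilon.
Step 2: cheapest edge leaving the tree is kappa—zeta (9); add zeta.
Step 3: cheapest edge leaving the tree is rho—zeta (5); add rho.
Step 4: cheapest edge leaving the tree is mu—rho (3); add mu.
Step 5: cheapest edge leaving the tree is gamma—rho (11); add gamma.
Step 6: cheapest edge leaving the tree is delta—epsilon (24); add delta.
Vertex order: kappa, epsilon, zeta, rho, mu, gamma, delta. The 7th vertex is delta.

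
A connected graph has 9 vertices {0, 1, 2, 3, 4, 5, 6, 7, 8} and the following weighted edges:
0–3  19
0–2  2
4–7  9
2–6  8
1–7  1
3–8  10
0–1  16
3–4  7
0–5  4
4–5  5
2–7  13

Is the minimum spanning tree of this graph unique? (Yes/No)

Yes

Kruskal's algorithm — process edges by increasing weight (ties by edge label):
1–7 (1): add — endpoints in different components.
0–2 (2): add — endpoints in different components.
0–5 (4): add — endpoints in different components.
4–5 (5): add — endpoints in different components.
3–4 (7): add — endpoints in different components.
2–6 (8): add — endpoints in different components.
4–7 (9): add — endpoints in different components.
3–8 (10): add — endpoints in different components.
Every non-tree edge has weight strictly greater than the heaviest edge on the tree path between its endpoints, so the MST is unique.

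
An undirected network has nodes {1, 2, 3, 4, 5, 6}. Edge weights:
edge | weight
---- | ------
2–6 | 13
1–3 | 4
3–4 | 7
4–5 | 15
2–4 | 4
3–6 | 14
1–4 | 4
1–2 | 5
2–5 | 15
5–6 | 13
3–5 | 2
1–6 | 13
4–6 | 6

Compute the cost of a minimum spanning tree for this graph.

20

Kruskal: consider edges lightest-first.
3–5 (2): add. Components now {1} {2} {3,5} {4} {6}
1–3 (4): add. Components now {1,3,5} {2} {4} {6}
1–4 (4): add. Components now {1,3,4,5} {2} {6}
2–4 (4): add. Components now {1,2,3,4,5} {6}
1–2 (5): skip — 1 and 2 already connected.
4–6 (6): add. Components now {1,2,3,4,5,6}
MST edges: 3–5, 1–3, 1–4, 2–4, 4–6; total weight 2+4+4+4+6 = 20.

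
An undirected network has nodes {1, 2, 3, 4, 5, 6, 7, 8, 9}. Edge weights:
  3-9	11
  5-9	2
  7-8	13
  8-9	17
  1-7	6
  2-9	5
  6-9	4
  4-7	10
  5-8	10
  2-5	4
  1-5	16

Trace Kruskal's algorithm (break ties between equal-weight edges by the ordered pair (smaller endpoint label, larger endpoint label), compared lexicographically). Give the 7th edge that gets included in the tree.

3-9

Sort edges by weight, then run Kruskal:
5-9 (2): add — endpoints in different components.
2-5 (4): add — endpoints in different components.
6-9 (4): add — endpoints in different components.
2-9 (5): skip — 2 and 9 already connected.
1-7 (6): add — endpoints in different components.
4-7 (10): add — endpoints in different components.
5-8 (10): add — endpoints in different components.
3-9 (11): add — endpoints in different components.
7-8 (13): add — endpoints in different components.
The 7th edge added is 3-9.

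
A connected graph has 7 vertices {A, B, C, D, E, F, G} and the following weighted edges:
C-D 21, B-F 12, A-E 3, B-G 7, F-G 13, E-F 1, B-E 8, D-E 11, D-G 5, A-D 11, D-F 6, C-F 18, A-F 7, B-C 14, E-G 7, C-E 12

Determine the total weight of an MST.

34

Sort edges by weight, then run Kruskal:
E-F (1): add. Components now {A} {B} {C} {D} {E,F} {G}
A-E (3): add. Components now {A,E,F} {B} {C} {D} {G}
D-G (5): add. Components now {A,E,F} {B} {C} {D,G}
D-F (6): add. Components now {A,D,E,F,G} {B} {C}
A-F (7): skip — A and F already connected.
B-G (7): add. Components now {A,B,D,E,F,G} {C}
E-G (7): skip — E and G already connected.
B-E (8): skip — B and E already connected.
A-D (11): skip — A and D already connected.
D-E (11): skip — D and E already connected.
B-F (12): skip — B and F already connected.
C-E (12): add. Components now {A,B,C,D,E,F,G}
MST edges: E-F, A-E, D-G, D-F, B-G, C-E; total weight 1+3+5+6+7+12 = 34.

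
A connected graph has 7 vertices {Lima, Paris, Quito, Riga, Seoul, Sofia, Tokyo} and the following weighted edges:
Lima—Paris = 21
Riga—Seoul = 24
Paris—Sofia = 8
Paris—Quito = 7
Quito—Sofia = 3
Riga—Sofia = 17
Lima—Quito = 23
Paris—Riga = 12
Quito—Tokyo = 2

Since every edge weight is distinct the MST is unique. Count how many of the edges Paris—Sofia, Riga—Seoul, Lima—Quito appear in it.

Sort edges by weight, then run Kruskal:
Quito—Tokyo (2): add — endpoints in different components.
Quito—Sofia (3): add — endpoints in different components.
Paris—Quito (7): add — endpoints in different components.
Paris—Sofia (8): skip — Paris and Sofia already connected.
Paris—Riga (12): add — endpoints in different components.
Riga—Sofia (17): skip — Riga and Sofia already connected.
Lima—Paris (21): add — endpoints in different components.
Lima—Quito (23): skip — Lima and Quito already connected.
Riga—Seoul (24): add — endpoints in different components.
MST edge set: {Quito—Tokyo, Quito—Sofia, Paris—Quito, Paris—Riga, Lima—Paris, Riga—Seoul}.
Of the listed edges, {Riga—Seoul} are in the MST → 1.

1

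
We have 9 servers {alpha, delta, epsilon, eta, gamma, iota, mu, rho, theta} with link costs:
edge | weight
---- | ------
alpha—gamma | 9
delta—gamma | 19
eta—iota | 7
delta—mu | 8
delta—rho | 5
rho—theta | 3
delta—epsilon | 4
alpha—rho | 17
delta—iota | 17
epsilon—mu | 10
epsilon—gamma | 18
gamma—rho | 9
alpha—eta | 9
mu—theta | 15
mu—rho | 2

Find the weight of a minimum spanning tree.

48

Sort edges by weight, then run Kruskal:
mu—rho (2): add — endpoints in different components.
rho—theta (3): add — endpoints in different components.
delta—epsilon (4): add — endpoints in different components.
delta—rho (5): add — endpoints in different components.
eta—iota (7): add — endpoints in different components.
delta—mu (8): skip — delta and mu already connected.
alpha—eta (9): add — endpoints in different components.
alpha—gamma (9): add — endpoints in different components.
gamma—rho (9): add — endpoints in different components.
MST edges: mu—rho, rho—theta, delta—epsilon, delta—rho, eta—iota, alpha—eta, alpha—gamma, gamma—rho; total weight 2+3+4+5+7+9+9+9 = 48.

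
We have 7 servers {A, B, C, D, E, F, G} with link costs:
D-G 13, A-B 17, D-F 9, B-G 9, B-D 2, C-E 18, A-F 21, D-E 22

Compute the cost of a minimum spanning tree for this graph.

77

Grow the tree from F using Prim:
Step 1: frontier [D-F 9, A-F 21] → take D-F (9); add D.
Step 2: frontier [B-D 2, D-G 13, D-E 22, A-F 21] → take B-D (2); add B.
Step 3: frontier [B-G 9, A-B 17, D-G 13, D-E 22, A-F 21] → take B-G (9); add G.
Step 4: frontier [A-B 17, D-E 22, A-F 21] → take A-B (17); add A.
Step 5: frontier [D-E 22] → take D-E (22); add E.
Step 6: frontier [C-E 18] → take C-E (18); add C.
MST edges: D-F, B-D, B-G, A-B, D-E, C-E; total weight 9+2+9+17+22+18 = 77.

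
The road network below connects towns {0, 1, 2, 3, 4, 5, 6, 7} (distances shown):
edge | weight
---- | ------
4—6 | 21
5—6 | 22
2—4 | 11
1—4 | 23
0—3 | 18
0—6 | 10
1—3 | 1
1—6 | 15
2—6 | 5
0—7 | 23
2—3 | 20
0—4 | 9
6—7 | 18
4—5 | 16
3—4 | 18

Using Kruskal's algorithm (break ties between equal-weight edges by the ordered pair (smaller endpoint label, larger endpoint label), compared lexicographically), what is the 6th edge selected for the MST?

4-5

Kruskal: consider edges lightest-first.
1—3 (1): add — endpoints in different components.
2—6 (5): add — endpoints in different components.
0—4 (9): add — endpoints in different components.
0—6 (10): add — endpoints in different components.
2—4 (11): skip — 2 and 4 already connected.
1—6 (15): add — endpoints in different components.
4—5 (16): add — endpoints in different components.
0—3 (18): skip — 0 and 3 already connected.
3—4 (18): skip — 3 and 4 already connected.
6—7 (18): add — endpoints in different components.
The 6th edge added is 4—5.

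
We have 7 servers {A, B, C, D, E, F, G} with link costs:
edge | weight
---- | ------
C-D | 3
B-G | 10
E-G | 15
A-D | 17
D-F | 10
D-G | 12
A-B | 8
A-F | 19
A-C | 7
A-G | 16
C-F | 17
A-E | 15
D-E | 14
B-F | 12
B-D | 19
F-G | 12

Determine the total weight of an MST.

52

Kruskal: consider edges lightest-first.
C-D (3): add — endpoints in different components.
A-C (7): add — endpoints in different components.
A-B (8): add — endpoints in different components.
B-G (10): add — endpoints in different components.
D-F (10): add — endpoints in different components.
B-F (12): skip — B and F already connected.
D-G (12): skip — D and G already connected.
F-G (12): skip — F and G already connected.
D-E (14): add — endpoints in different components.
MST edges: C-D, A-C, A-B, B-G, D-F, D-E; total weight 3+7+8+10+10+14 = 52.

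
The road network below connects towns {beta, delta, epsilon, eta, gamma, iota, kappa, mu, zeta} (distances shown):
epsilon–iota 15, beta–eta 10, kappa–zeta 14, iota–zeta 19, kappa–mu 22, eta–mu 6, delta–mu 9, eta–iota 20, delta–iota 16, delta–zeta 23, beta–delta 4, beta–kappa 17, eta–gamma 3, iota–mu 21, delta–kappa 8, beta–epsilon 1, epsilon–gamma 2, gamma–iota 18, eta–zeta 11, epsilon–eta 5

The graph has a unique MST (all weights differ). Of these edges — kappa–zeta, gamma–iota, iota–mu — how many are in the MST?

Kruskal's algorithm — process edges by increasing weight (ties by edge label):
beta–epsilon (1): add — endpoints in different components.
epsilon–gamma (2): add — endpoints in different components.
eta–gamma (3): add — endpoints in different components.
beta–delta (4): add — endpoints in different components.
epsilon–eta (5): skip — eta and epsilon already connected.
eta–mu (6): add — endpoints in different components.
delta–kappa (8): add — endpoints in different components.
delta–mu (9): skip — delta and mu already connected.
beta–eta (10): skip — eta and beta already connected.
eta–zeta (11): add — endpoints in different components.
kappa–zeta (14): skip — kappa and zeta already connected.
epsilon–iota (15): add — endpoints in different components.
MST edge set: {beta–epsilon, epsilon–gamma, eta–gamma, beta–delta, eta–mu, delta–kappa, eta–zeta, epsilon–iota}.
Of the listed edges, {} are in the MST → 0.

0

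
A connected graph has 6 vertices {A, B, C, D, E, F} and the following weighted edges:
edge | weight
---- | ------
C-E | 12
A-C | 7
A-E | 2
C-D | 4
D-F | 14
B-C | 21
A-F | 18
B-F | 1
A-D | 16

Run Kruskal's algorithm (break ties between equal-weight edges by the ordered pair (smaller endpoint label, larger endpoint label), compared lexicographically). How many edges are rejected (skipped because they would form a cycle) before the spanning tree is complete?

Kruskal: consider edges lightest-first.
B-F (1): add. Components now {A} {B,F} {C} {D} {E}
A-E (2): add. Components now {A,E} {B,F} {C} {D}
C-D (4): add. Components now {A,E} {B,F} {C,D}
A-C (7): add. Components now {A,C,D,E} {B,F}
C-E (12): skip — C and E already connected.
D-F (14): add. Components now {A,B,C,D,E,F}
Edges rejected before the tree was complete: 1.

1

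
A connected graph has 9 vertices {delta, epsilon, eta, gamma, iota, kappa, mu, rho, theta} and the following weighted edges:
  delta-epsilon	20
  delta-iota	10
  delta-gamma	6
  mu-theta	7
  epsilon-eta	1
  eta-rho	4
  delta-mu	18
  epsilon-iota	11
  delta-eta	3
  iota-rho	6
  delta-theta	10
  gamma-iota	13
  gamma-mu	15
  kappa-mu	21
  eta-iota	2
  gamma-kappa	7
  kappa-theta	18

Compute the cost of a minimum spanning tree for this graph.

40

Prim's algorithm from theta:
Step 1: cheapest edge leaving the tree is mu-theta (7); add mu.
Step 2: cheapest edge leaving the tree is delta-theta (10); add delta.
Step 3: cheapest edge leaving the tree is delta-eta (3); add eta.
Step 4: cheapest edge leaving the tree is epsilon-eta (1); add epsilon.
Step 5: cheapest edge leaving the tree is eta-iota (2); add iota.
Step 6: cheapest edge leaving the tree is eta-rho (4); add rho.
Step 7: cheapest edge leaving the tree is delta-gamma (6); add gamma.
Step 8: cheapest edge leaving the tree is gamma-kappa (7); add kappa.
MST edges: mu-theta, delta-theta, delta-eta, epsilon-eta, eta-iota, eta-rho, delta-gamma, gamma-kappa; total weight 7+10+3+1+2+4+6+7 = 40.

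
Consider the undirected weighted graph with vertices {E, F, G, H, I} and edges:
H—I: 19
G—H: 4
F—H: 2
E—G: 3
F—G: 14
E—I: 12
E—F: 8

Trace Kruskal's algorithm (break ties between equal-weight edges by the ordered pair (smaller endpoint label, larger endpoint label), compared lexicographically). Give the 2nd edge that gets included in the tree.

E-G

Sort edges by weight, then run Kruskal:
F—H (2): add — endpoints in different components.
E—G (3): add — endpoints in different components.
G—H (4): add — endpoints in different components.
E—F (8): skip — E and F already connected.
E—I (12): add — endpoints in different components.
The 2nd edge added is E—G.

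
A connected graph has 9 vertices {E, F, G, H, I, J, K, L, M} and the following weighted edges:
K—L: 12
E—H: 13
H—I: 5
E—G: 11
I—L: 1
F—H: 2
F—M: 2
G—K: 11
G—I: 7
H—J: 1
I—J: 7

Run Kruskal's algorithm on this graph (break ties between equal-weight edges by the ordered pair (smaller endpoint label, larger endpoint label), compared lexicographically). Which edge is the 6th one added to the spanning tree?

Kruskal: consider edges lightest-first.
H—J (1): add — endpoints in different components.
I—L (1): add — endpoints in different components.
F—H (2): add — endpoints in different components.
F—M (2): add — endpoints in different components.
H—I (5): add — endpoints in different components.
G—I (7): add — endpoints in different components.
I—J (7): skip — I and J already connected.
E—G (11): add — endpoints in different components.
G—K (11): add — endpoints in different components.
The 6th edge added is G—I.

G-I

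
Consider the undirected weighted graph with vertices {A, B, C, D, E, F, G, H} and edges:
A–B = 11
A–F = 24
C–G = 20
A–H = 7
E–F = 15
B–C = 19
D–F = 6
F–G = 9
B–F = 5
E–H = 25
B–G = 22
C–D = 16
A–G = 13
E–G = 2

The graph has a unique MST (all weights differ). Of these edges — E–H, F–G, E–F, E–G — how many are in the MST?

2

Kruskal: consider edges lightest-first.
E–G (2): add — endpoints in different components.
B–F (5): add — endpoints in different components.
D–F (6): add — endpoints in different components.
A–H (7): add — endpoints in different components.
F–G (9): add — endpoints in different components.
A–B (11): add — endpoints in different components.
A–G (13): skip — A and G already connected.
E–F (15): skip — E and F already connected.
C–D (16): add — endpoints in different components.
MST edge set: {E–G, B–F, D–F, A–H, F–G, A–B, C–D}.
Of the listed edges, {F–G, E–G} are in the MST → 2.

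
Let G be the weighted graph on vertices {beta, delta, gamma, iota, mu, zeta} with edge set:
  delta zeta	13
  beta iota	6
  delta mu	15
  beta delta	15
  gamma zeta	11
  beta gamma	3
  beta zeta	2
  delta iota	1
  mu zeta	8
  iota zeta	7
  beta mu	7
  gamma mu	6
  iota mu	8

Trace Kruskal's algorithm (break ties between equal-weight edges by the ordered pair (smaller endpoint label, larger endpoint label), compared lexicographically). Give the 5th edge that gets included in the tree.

Kruskal's algorithm — process edges by increasing weight (ties by edge label):
delta iota (1): add — endpoints in different components.
beta zeta (2): add — endpoints in different components.
beta gamma (3): add — endpoints in different components.
beta iota (6): add — endpoints in different components.
gamma mu (6): add — endpoints in different components.
The 5th edge added is gamma mu.

gamma-mu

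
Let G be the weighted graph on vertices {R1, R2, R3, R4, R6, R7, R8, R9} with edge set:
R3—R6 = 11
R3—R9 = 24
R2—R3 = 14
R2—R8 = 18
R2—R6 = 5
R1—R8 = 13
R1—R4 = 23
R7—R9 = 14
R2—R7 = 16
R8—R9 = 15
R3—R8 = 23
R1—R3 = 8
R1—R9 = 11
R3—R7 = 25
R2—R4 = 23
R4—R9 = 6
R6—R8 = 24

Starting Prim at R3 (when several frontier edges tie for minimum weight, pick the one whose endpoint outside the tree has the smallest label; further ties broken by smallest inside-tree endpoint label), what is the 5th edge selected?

Prim, starting at R3.
Step 1: cheapest edge leaving the tree is R1—R3 (8); add R1.
Step 2: cheapest edge leaving the tree is R3—R6 (11); add R6.
Step 3: cheapest edge leaving the tree is R2—R6 (5); add R2.
Step 4: cheapest edge leaving the tree is R1—R9 (11); add R9.
Step 5: cheapest edge leaving the tree is R4—R9 (6); add R4.
Step 6: cheapest edge leaving the tree is R1—R8 (13); add R8.
Step 7: cheapest edge leaving the tree is R7—R9 (14); add R7.
The 5th edge added is R4—R9.

R4-R9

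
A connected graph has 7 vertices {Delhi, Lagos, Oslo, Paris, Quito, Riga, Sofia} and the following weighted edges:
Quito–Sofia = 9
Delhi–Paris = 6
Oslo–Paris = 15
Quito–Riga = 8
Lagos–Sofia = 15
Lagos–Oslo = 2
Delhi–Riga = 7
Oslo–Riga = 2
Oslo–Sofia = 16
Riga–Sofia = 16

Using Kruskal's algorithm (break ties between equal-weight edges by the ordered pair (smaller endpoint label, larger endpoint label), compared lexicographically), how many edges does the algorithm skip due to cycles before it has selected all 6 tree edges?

Kruskal's algorithm — process edges by increasing weight (ties by edge label):
Lagos–Oslo (2): add — endpoints in different components.
Oslo–Riga (2): add — endpoints in different components.
Delhi–Paris (6): add — endpoints in different components.
Delhi–Riga (7): add — endpoints in different components.
Quito–Riga (8): add — endpoints in different components.
Quito–Sofia (9): add — endpoints in different components.
Edges rejected before the tree was complete: 0.

0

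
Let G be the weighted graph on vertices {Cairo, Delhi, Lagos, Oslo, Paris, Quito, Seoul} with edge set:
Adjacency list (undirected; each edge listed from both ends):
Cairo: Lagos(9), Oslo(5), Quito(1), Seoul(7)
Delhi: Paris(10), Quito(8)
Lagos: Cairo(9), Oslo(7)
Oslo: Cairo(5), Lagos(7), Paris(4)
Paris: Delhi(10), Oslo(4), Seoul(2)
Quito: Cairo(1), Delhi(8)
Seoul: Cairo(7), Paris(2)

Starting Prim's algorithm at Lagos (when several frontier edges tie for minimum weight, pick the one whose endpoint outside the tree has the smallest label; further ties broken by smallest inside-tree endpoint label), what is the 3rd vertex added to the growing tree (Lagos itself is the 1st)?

Paris

Prim's algorithm from Lagos:
Step 1: frontier [Lagos Oslo 7, Cairo Lagos 9] → take Lagos Oslo (7); add Oslo.
Step 2: frontier [Cairo Lagos 9, Oslo Paris 4, Cairo Oslo 5] → take Oslo Paris (4); add Paris.
Step 3: frontier [Cairo Lagos 9, Cairo Oslo 5, Paris Seoul 2, Delhi Paris 10] → take Paris Seoul (2); add Seoul.
Step 4: frontier [Cairo Lagos 9, Cairo Oslo 5, Delhi Paris 10, Cairo Seoul 7] → take Cairo Oslo (5); add Cairo.
Step 5: frontier [Cairo Quito 1, Delhi Paris 10] → take Cairo Quito (1); add Quito.
Step 6: frontier [Delhi Paris 10, Delhi Quito 8] → take Delhi Quito (8); add Delhi.
Vertex order: Lagos, Oslo, Paris, Seoul, Cairo, Quito, Delhi. The 3rd vertex is Paris.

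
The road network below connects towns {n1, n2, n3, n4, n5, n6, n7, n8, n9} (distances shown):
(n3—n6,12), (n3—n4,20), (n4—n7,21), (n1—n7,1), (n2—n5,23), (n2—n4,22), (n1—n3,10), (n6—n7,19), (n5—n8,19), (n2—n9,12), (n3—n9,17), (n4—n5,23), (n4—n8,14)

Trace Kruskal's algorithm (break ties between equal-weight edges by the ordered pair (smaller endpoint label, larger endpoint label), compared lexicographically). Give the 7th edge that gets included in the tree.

Kruskal: consider edges lightest-first.
n1—n7 (1): add — endpoints in different components.
n1—n3 (10): add — endpoints in different components.
n2—n9 (12): add — endpoints in different components.
n3—n6 (12): add — endpoints in different components.
n4—n8 (14): add — endpoints in different components.
n3—n9 (17): add — endpoints in different components.
n5—n8 (19): add — endpoints in different components.
n6—n7 (19): skip — n6 and n7 already connected.
n3—n4 (20): add — endpoints in different components.
The 7th edge added is n5—n8.

n5-n8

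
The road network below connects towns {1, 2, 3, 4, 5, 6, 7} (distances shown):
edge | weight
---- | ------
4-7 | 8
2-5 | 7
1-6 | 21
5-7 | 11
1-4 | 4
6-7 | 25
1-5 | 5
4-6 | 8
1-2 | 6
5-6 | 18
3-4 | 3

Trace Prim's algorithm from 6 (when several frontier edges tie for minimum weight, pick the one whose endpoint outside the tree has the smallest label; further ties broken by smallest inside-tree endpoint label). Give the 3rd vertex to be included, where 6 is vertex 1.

3

Grow the tree from 6 using Prim:
Step 1: cheapest edge leaving the tree is 4-6 (8); add 4.
Step 2: cheapest edge leaving the tree is 3-4 (3); add 3.
Step 3: cheapest edge leaving the tree is 1-4 (4); add 1.
Step 4: cheapest edge leaving the tree is 1-5 (5); add 5.
Step 5: cheapest edge leaving the tree is 1-2 (6); add 2.
Step 6: cheapest edge leaving the tree is 4-7 (8); add 7.
Vertex order: 6, 4, 3, 1, 5, 2, 7. The 3rd vertex is 3.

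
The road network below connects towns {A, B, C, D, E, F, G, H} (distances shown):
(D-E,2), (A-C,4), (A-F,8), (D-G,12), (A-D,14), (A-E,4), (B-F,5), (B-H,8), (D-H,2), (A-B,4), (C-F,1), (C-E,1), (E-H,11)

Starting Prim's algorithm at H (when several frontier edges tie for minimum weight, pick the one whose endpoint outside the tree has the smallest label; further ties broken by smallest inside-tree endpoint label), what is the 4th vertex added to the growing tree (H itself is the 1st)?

C

Prim's algorithm from H:
Step 1: frontier [D-H 2, B-H 8, E-H 11] → take D-H (2); add D.
Step 2: frontier [D-E 2, D-G 12, A-D 14, B-H 8, E-H 11] → take D-E (2); add E.
Step 3: frontier [D-G 12, A-D 14, C-E 1, A-E 4, B-H 8] → take C-E (1); add C.
Step 4: frontier [C-F 1, A-C 4, D-G 12, A-D 14, A-E 4, B-H 8] → take C-F (1); add F.
Step 5: frontier [A-C 4, D-G 12, A-D 14, A-E 4, B-F 5, A-F 8, B-H 8] → take A-C (4); add A.
Step 6: frontier [A-B 4, D-G 12, B-F 5, B-H 8] → take A-B (4); add B.
Step 7: frontier [D-G 12] → take D-G (12); add G.
Vertex order: H, D, E, C, F, A, B, G. The 4th vertex is C.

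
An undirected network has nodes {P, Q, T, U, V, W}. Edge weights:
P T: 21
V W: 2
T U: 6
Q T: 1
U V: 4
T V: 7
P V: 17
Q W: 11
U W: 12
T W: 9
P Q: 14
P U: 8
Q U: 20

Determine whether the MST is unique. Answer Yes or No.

Yes

Kruskal's algorithm — process edges by increasing weight (ties by edge label):
Q T (1): add. Components now {Q,T} {W} {P} {U} {V}
V W (2): add. Components now {Q,T} {V,W} {P} {U}
U V (4): add. Components now {Q,T} {U,V,W} {P}
T U (6): add. Components now {Q,T,U,V,W} {P}
T V (7): skip — T and V already connected.
P U (8): add. Components now {P,Q,T,U,V,W}
Every non-tree edge has weight strictly greater than the heaviest edge on the tree path between its endpoints, so the MST is unique.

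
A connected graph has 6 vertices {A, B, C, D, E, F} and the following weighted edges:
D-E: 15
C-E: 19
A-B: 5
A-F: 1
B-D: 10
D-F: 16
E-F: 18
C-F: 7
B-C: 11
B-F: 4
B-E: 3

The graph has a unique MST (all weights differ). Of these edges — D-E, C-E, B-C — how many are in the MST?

0

Sort edges by weight, then run Kruskal:
A-F (1): add — endpoints in different components.
B-E (3): add — endpoints in different components.
B-F (4): add — endpoints in different components.
A-B (5): skip — A and B already connected.
C-F (7): add — endpoints in different components.
B-D (10): add — endpoints in different components.
MST edge set: {A-F, B-E, B-F, C-F, B-D}.
Of the listed edges, {} are in the MST → 0.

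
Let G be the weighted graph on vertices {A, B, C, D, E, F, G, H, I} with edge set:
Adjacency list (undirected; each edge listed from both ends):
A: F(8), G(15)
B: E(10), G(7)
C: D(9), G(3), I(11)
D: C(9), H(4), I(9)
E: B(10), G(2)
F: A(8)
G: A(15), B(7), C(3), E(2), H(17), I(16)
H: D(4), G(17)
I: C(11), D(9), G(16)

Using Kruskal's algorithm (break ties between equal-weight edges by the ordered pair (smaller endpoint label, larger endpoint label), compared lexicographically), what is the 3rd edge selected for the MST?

D-H

Sort edges by weight, then run Kruskal:
E–G (2): add — endpoints in different components.
C–G (3): add — endpoints in different components.
D–H (4): add — endpoints in different components.
B–G (7): add — endpoints in different components.
A–F (8): add — endpoints in different components.
C–D (9): add — endpoints in different components.
D–I (9): add — endpoints in different components.
B–E (10): skip — B and E already connected.
C–I (11): skip — C and I already connected.
A–G (15): add — endpoints in different components.
The 3rd edge added is D–H.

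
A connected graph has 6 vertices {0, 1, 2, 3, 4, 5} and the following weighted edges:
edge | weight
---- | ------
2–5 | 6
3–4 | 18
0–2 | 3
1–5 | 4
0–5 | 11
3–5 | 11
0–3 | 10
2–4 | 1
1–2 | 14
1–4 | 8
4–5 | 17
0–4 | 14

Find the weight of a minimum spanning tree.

Kruskal: consider edges lightest-first.
2–4 (1): add. Components now {0} {1} {2,4} {3} {5}
0–2 (3): add. Components now {0,2,4} {1} {3} {5}
1–5 (4): add. Components now {0,2,4} {1,5} {3}
2–5 (6): add. Components now {0,1,2,4,5} {3}
1–4 (8): skip — 1 and 4 already connected.
0–3 (10): add. Components now {0,1,2,3,4,5}
MST edges: 2–4, 0–2, 1–5, 2–5, 0–3; total weight 1+3+4+6+10 = 24.

24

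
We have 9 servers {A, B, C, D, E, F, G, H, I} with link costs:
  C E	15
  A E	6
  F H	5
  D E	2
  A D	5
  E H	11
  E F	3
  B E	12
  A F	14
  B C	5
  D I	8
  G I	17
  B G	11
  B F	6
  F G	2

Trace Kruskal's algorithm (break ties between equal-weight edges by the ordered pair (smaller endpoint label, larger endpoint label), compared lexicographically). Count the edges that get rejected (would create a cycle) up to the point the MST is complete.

1

Sort edges by weight, then run Kruskal:
D E (2): add — endpoints in different components.
F G (2): add — endpoints in different components.
E F (3): add — endpoints in different components.
A D (5): add — endpoints in different components.
B C (5): add — endpoints in different components.
F H (5): add — endpoints in different components.
A E (6): skip — A and E already connected.
B F (6): add — endpoints in different components.
D I (8): add — endpoints in different components.
Edges rejected before the tree was complete: 1.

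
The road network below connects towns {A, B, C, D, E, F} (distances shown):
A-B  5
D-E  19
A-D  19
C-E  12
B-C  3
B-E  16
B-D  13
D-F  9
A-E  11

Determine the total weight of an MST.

Sort edges by weight, then run Kruskal:
B-C (3): add. Components now {A} {B,C} {D} {E} {F}
A-B (5): add. Components now {A,B,C} {D} {E} {F}
D-F (9): add. Components now {A,B,C} {D,F} {E}
A-E (11): add. Components now {A,B,C,E} {D,F}
C-E (12): skip — C and E already connected.
B-D (13): add. Components now {A,B,C,D,E,F}
MST edges: B-C, A-B, D-F, A-E, B-D; total weight 3+5+9+11+13 = 41.

41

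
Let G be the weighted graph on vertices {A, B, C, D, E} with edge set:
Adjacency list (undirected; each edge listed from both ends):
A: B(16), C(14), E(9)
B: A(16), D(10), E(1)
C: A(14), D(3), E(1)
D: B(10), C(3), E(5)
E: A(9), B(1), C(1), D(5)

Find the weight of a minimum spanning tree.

14

Sort edges by weight, then run Kruskal:
B-E (1): add. Components now {A} {B,E} {C} {D}
C-E (1): add. Components now {A} {B,C,E} {D}
C-D (3): add. Components now {A} {B,C,D,E}
D-E (5): skip — D and E already connected.
A-E (9): add. Components now {A,B,C,D,E}
MST edges: B-E, C-E, C-D, A-E; total weight 1+1+3+9 = 14.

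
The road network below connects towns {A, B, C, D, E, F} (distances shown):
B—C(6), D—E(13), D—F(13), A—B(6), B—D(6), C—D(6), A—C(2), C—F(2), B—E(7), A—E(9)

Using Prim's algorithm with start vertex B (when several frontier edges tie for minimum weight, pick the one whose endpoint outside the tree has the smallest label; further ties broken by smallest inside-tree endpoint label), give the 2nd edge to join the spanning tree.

A-C

Prim, starting at B.
Step 1: frontier [A—B 6, B—C 6, B—D 6, B—E 7] → take A—B (6); add A.
Step 2: frontier [A—C 2, A—E 9, B—C 6, B—D 6, B—E 7] → take A—C (2); add C.
Step 3: frontier [A—E 9, B—D 6, B—E 7, C—F 2, C—D 6] → take C—F (2); add F.
Step 4: frontier [A—E 9, B—D 6, B—E 7, C—D 6, D—F 13] → take B—D (6); add D.
Step 5: frontier [A—E 9, B—E 7, D—E 13] → take B—E (7); add E.
The 2nd edge added is A—C.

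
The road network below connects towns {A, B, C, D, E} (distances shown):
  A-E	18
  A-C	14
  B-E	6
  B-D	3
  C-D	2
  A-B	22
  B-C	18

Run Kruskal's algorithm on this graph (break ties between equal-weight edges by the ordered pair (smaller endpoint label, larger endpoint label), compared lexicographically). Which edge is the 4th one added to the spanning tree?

A-C

Kruskal: consider edges lightest-first.
C-D (2): add. Components now {A} {B} {C,D} {E}
B-D (3): add. Components now {A} {B,C,D} {E}
B-E (6): add. Components now {A} {B,C,D,E}
A-C (14): add. Components now {A,B,C,D,E}
The 4th edge added is A-C.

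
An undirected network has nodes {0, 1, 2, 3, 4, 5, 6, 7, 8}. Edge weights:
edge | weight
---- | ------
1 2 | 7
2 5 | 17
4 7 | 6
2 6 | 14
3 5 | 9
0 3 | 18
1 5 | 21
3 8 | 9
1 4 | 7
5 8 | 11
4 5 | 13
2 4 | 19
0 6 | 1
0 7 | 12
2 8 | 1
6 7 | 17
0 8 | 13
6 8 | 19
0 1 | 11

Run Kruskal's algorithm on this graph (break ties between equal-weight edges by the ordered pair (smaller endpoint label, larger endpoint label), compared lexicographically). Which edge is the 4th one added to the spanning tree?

1-2

Kruskal's algorithm — process edges by increasing weight (ties by edge label):
0 6 (1): add — endpoints in different components.
2 8 (1): add — endpoints in different components.
4 7 (6): add — endpoints in different components.
1 2 (7): add — endpoints in different components.
1 4 (7): add — endpoints in different components.
3 5 (9): add — endpoints in different components.
3 8 (9): add — endpoints in different components.
0 1 (11): add — endpoints in different components.
The 4th edge added is 1 2.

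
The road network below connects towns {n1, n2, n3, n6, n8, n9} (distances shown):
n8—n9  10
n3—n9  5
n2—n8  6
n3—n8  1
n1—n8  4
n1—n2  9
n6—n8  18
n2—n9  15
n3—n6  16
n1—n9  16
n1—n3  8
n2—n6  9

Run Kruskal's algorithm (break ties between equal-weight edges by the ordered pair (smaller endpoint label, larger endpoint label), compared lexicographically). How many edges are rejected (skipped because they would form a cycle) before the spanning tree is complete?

2

Kruskal's algorithm — process edges by increasing weight (ties by edge label):
n3—n8 (1): add. Components now {n3,n8} {n6} {n2} {n9} {n1}
n1—n8 (4): add. Components now {n1,n3,n8} {n6} {n2} {n9}
n3—n9 (5): add. Components now {n1,n3,n8,n9} {n6} {n2}
n2—n8 (6): add. Components now {n1,n2,n3,n8,n9} {n6}
n1—n3 (8): skip — n3 and n1 already connected.
n1—n2 (9): skip — n2 and n1 already connected.
n2—n6 (9): add. Components now {n1,n2,n3,n6,n8,n9}
Edges rejected before the tree was complete: 2.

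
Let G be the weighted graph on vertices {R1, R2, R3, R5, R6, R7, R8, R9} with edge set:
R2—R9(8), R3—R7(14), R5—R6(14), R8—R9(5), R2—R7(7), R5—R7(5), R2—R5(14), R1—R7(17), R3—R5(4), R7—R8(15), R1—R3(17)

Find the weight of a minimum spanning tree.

Prim, starting at R5.
Step 1: frontier [R3—R5 4, R5—R7 5, R2—R5 14, R5—R6 14] → take R3—R5 (4); add R3.
Step 2: frontier [R3—R7 14, R1—R3 17, R5—R7 5, R2—R5 14, R5—R6 14] → take R5—R7 (5); add R7.
Step 3: frontier [R1—R3 17, R2—R5 14, R5—R6 14, R2—R7 7, R7—R8 15, R1—R7 17] → take R2—R7 (7); add R2.
Step 4: frontier [R2—R9 8, R1—R3 17, R5—R6 14, R7—R8 15, R1—R7 17] → take R2—R9 (8); add R9.
Step 5: frontier [R1—R3 17, R5—R6 14, R7—R8 15, R1—R7 17, R8—R9 5] → take R8—R9 (5); add R8.
Step 6: frontier [R1—R3 17, R5—R6 14, R1—R7 17] → take R5—R6 (14); add R6.
Step 7: frontier [R1—R3 17, R1—R7 17] → take R1—R3 (17); add R1.
MST edges: R3—R5, R5—R7, R2—R7, R2—R9, R8—R9, R5—R6, R1—R3; total weight 4+5+7+8+5+14+17 = 60.

60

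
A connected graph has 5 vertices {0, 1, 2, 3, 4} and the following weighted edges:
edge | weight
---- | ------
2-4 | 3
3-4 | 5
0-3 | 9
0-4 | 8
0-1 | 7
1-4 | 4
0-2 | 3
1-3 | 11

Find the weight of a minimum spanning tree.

Kruskal: consider edges lightest-first.
0-2 (3): add — endpoints in different components.
2-4 (3): add — endpoints in different components.
1-4 (4): add — endpoints in different components.
3-4 (5): add — endpoints in different components.
MST edges: 0-2, 2-4, 1-4, 3-4; total weight 3+3+4+5 = 15.

15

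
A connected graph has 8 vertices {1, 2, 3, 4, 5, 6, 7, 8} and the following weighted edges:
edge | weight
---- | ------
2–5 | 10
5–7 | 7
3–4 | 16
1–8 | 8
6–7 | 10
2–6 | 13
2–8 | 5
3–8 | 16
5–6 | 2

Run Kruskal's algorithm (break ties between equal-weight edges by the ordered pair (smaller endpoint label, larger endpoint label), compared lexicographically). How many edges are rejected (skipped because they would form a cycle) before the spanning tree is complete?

Kruskal: consider edges lightest-first.
5–6 (2): add — endpoints in different components.
2–8 (5): add — endpoints in different components.
5–7 (7): add — endpoints in different components.
1–8 (8): add — endpoints in different components.
2–5 (10): add — endpoints in different components.
6–7 (10): skip — 6 and 7 already connected.
2–6 (13): skip — 2 and 6 already connected.
3–4 (16): add — endpoints in different components.
3–8 (16): add — endpoints in different components.
Edges rejected before the tree was complete: 2.

2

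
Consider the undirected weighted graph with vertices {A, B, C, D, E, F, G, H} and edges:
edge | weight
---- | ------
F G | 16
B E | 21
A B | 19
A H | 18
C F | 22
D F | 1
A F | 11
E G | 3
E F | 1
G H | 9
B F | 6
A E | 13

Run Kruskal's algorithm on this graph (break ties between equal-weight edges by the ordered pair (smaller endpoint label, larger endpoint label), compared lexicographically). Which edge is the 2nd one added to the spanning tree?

E-F

Sort edges by weight, then run Kruskal:
D F (1): add — endpoints in different components.
E F (1): add — endpoints in different components.
E G (3): add — endpoints in different components.
B F (6): add — endpoints in different components.
G H (9): add — endpoints in different components.
A F (11): add — endpoints in different components.
A E (13): skip — A and E already connected.
F G (16): skip — F and G already connected.
A H (18): skip — A and H already connected.
A B (19): skip — A and B already connected.
B E (21): skip — B and E already connected.
C F (22): add — endpoints in different components.
The 2nd edge added is E F.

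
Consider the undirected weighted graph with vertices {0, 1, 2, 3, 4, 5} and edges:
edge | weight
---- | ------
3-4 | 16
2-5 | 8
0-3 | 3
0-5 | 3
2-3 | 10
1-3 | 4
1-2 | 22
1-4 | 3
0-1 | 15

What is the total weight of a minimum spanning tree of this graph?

Prim, starting at 0.
Step 1: frontier [0-3 3, 0-5 3, 0-1 15] → take 0-3 (3); add 3.
Step 2: frontier [0-5 3, 0-1 15, 1-3 4, 2-3 10, 3-4 16] → take 0-5 (3); add 5.
Step 3: frontier [0-1 15, 1-3 4, 2-3 10, 3-4 16, 2-5 8] → take 1-3 (4); add 1.
Step 4: frontier [1-4 3, 1-2 22, 2-3 10, 3-4 16, 2-5 8] → take 1-4 (3); add 4.
Step 5: frontier [1-2 22, 2-3 10, 2-5 8] → take 2-5 (8); add 2.
MST edges: 0-3, 0-5, 1-3, 1-4, 2-5; total weight 3+3+4+3+8 = 21.

21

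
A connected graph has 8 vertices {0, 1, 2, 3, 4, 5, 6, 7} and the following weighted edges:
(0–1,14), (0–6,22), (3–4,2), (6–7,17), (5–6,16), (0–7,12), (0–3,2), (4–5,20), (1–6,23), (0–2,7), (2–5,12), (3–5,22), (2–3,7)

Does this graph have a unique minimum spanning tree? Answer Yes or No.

Sort edges by weight, then run Kruskal:
0–3 (2): add — endpoints in different components.
3–4 (2): add — endpoints in different components.
0–2 (7): add — endpoints in different components.
2–3 (7): skip — 2 and 3 already connected.
0–7 (12): add — endpoints in different components.
2–5 (12): add — endpoints in different components.
0–1 (14): add — endpoints in different components.
5–6 (16): add — endpoints in different components.
Non-tree edge 2–3 has weight 7, equal to the heaviest edge on its tree cycle — swapping gives another MST of the same weight. Not unique.

No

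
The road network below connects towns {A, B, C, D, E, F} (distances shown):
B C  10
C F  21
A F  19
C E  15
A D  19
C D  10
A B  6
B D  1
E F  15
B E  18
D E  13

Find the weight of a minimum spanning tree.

45

Prim's algorithm from C:
Step 1: frontier [B C 10, C D 10, C E 15, C F 21] → take B C (10); add B.
Step 2: frontier [B D 1, A B 6, B E 18, C D 10, C E 15, C F 21] → take B D (1); add D.
Step 3: frontier [A B 6, B E 18, C E 15, C F 21, D E 13, A D 19] → take A B (6); add A.
Step 4: frontier [A F 19, B E 18, C E 15, C F 21, D E 13] → take D E (13); add E.
Step 5: frontier [A F 19, C F 21, E F 15] → take E F (15); add F.
MST edges: B C, B D, A B, D E, E F; total weight 10+1+6+13+15 = 45.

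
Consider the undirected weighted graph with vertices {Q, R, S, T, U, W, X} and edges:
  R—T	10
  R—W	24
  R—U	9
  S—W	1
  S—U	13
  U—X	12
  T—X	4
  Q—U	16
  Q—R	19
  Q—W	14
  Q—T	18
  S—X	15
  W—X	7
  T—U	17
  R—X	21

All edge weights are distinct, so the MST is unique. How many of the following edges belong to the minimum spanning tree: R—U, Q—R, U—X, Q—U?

1

Kruskal's algorithm — process edges by increasing weight (ties by edge label):
S—W (1): add — endpoints in different components.
T—X (4): add — endpoints in different components.
W—X (7): add — endpoints in different components.
R—U (9): add — endpoints in different components.
R—T (10): add — endpoints in different components.
U—X (12): skip — U and X already connected.
S—U (13): skip — U and S already connected.
Q—W (14): add — endpoints in different components.
MST edge set: {S—W, T—X, W—X, R—U, R—T, Q—W}.
Of the listed edges, {R—U} are in the MST → 1.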